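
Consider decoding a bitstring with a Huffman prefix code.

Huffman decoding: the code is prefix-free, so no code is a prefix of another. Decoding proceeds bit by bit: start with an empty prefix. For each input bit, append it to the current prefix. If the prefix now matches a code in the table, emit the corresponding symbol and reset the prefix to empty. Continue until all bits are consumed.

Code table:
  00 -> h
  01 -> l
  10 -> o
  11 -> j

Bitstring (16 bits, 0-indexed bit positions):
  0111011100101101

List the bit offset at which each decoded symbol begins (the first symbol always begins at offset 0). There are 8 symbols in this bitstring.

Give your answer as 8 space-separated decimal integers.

Bit 0: prefix='0' (no match yet)
Bit 1: prefix='01' -> emit 'l', reset
Bit 2: prefix='1' (no match yet)
Bit 3: prefix='11' -> emit 'j', reset
Bit 4: prefix='0' (no match yet)
Bit 5: prefix='01' -> emit 'l', reset
Bit 6: prefix='1' (no match yet)
Bit 7: prefix='11' -> emit 'j', reset
Bit 8: prefix='0' (no match yet)
Bit 9: prefix='00' -> emit 'h', reset
Bit 10: prefix='1' (no match yet)
Bit 11: prefix='10' -> emit 'o', reset
Bit 12: prefix='1' (no match yet)
Bit 13: prefix='11' -> emit 'j', reset
Bit 14: prefix='0' (no match yet)
Bit 15: prefix='01' -> emit 'l', reset

Answer: 0 2 4 6 8 10 12 14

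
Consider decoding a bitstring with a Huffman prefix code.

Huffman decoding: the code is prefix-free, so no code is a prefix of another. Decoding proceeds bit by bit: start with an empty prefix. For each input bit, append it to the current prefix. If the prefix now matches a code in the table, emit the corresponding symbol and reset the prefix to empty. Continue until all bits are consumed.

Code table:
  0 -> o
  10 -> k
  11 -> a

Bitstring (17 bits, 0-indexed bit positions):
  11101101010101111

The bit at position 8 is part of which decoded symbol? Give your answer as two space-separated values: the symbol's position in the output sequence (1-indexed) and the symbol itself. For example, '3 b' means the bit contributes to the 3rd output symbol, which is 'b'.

Answer: 5 k

Derivation:
Bit 0: prefix='1' (no match yet)
Bit 1: prefix='11' -> emit 'a', reset
Bit 2: prefix='1' (no match yet)
Bit 3: prefix='10' -> emit 'k', reset
Bit 4: prefix='1' (no match yet)
Bit 5: prefix='11' -> emit 'a', reset
Bit 6: prefix='0' -> emit 'o', reset
Bit 7: prefix='1' (no match yet)
Bit 8: prefix='10' -> emit 'k', reset
Bit 9: prefix='1' (no match yet)
Bit 10: prefix='10' -> emit 'k', reset
Bit 11: prefix='1' (no match yet)
Bit 12: prefix='10' -> emit 'k', reset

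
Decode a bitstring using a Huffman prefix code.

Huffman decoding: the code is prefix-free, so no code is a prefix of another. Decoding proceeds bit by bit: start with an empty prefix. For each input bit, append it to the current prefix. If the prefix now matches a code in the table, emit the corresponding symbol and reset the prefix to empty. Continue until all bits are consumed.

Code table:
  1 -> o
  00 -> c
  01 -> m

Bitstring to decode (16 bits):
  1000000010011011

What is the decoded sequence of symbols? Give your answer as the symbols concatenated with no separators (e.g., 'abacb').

Bit 0: prefix='1' -> emit 'o', reset
Bit 1: prefix='0' (no match yet)
Bit 2: prefix='00' -> emit 'c', reset
Bit 3: prefix='0' (no match yet)
Bit 4: prefix='00' -> emit 'c', reset
Bit 5: prefix='0' (no match yet)
Bit 6: prefix='00' -> emit 'c', reset
Bit 7: prefix='0' (no match yet)
Bit 8: prefix='01' -> emit 'm', reset
Bit 9: prefix='0' (no match yet)
Bit 10: prefix='00' -> emit 'c', reset
Bit 11: prefix='1' -> emit 'o', reset
Bit 12: prefix='1' -> emit 'o', reset
Bit 13: prefix='0' (no match yet)
Bit 14: prefix='01' -> emit 'm', reset
Bit 15: prefix='1' -> emit 'o', reset

Answer: occcmcoomo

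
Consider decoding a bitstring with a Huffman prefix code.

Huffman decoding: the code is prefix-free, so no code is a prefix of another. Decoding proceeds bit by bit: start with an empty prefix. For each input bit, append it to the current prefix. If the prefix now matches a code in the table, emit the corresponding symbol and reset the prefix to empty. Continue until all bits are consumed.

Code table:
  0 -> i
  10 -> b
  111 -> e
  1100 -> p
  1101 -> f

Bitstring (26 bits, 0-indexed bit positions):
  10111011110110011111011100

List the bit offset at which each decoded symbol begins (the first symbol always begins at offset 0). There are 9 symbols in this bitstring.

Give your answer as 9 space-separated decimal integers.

Answer: 0 2 5 6 9 11 15 18 22

Derivation:
Bit 0: prefix='1' (no match yet)
Bit 1: prefix='10' -> emit 'b', reset
Bit 2: prefix='1' (no match yet)
Bit 3: prefix='11' (no match yet)
Bit 4: prefix='111' -> emit 'e', reset
Bit 5: prefix='0' -> emit 'i', reset
Bit 6: prefix='1' (no match yet)
Bit 7: prefix='11' (no match yet)
Bit 8: prefix='111' -> emit 'e', reset
Bit 9: prefix='1' (no match yet)
Bit 10: prefix='10' -> emit 'b', reset
Bit 11: prefix='1' (no match yet)
Bit 12: prefix='11' (no match yet)
Bit 13: prefix='110' (no match yet)
Bit 14: prefix='1100' -> emit 'p', reset
Bit 15: prefix='1' (no match yet)
Bit 16: prefix='11' (no match yet)
Bit 17: prefix='111' -> emit 'e', reset
Bit 18: prefix='1' (no match yet)
Bit 19: prefix='11' (no match yet)
Bit 20: prefix='110' (no match yet)
Bit 21: prefix='1101' -> emit 'f', reset
Bit 22: prefix='1' (no match yet)
Bit 23: prefix='11' (no match yet)
Bit 24: prefix='110' (no match yet)
Bit 25: prefix='1100' -> emit 'p', reset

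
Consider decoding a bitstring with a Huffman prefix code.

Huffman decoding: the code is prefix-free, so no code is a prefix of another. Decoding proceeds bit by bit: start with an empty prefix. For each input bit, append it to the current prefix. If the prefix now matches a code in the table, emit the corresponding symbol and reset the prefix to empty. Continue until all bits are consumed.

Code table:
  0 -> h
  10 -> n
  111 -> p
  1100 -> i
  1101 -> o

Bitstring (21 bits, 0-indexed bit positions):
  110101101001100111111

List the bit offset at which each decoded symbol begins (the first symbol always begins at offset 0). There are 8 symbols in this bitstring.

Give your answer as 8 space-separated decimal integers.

Answer: 0 4 5 9 10 11 15 18

Derivation:
Bit 0: prefix='1' (no match yet)
Bit 1: prefix='11' (no match yet)
Bit 2: prefix='110' (no match yet)
Bit 3: prefix='1101' -> emit 'o', reset
Bit 4: prefix='0' -> emit 'h', reset
Bit 5: prefix='1' (no match yet)
Bit 6: prefix='11' (no match yet)
Bit 7: prefix='110' (no match yet)
Bit 8: prefix='1101' -> emit 'o', reset
Bit 9: prefix='0' -> emit 'h', reset
Bit 10: prefix='0' -> emit 'h', reset
Bit 11: prefix='1' (no match yet)
Bit 12: prefix='11' (no match yet)
Bit 13: prefix='110' (no match yet)
Bit 14: prefix='1100' -> emit 'i', reset
Bit 15: prefix='1' (no match yet)
Bit 16: prefix='11' (no match yet)
Bit 17: prefix='111' -> emit 'p', reset
Bit 18: prefix='1' (no match yet)
Bit 19: prefix='11' (no match yet)
Bit 20: prefix='111' -> emit 'p', reset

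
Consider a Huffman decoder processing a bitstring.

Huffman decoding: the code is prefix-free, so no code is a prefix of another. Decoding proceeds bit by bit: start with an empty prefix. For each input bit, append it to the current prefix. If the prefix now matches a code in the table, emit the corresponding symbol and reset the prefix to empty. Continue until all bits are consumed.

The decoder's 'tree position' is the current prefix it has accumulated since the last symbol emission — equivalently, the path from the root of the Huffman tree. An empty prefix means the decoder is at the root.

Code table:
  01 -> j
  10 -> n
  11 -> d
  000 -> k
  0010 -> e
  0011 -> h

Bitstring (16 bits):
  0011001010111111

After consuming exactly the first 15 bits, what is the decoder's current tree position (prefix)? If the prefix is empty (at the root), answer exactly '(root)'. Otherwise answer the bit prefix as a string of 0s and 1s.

Answer: 1

Derivation:
Bit 0: prefix='0' (no match yet)
Bit 1: prefix='00' (no match yet)
Bit 2: prefix='001' (no match yet)
Bit 3: prefix='0011' -> emit 'h', reset
Bit 4: prefix='0' (no match yet)
Bit 5: prefix='00' (no match yet)
Bit 6: prefix='001' (no match yet)
Bit 7: prefix='0010' -> emit 'e', reset
Bit 8: prefix='1' (no match yet)
Bit 9: prefix='10' -> emit 'n', reset
Bit 10: prefix='1' (no match yet)
Bit 11: prefix='11' -> emit 'd', reset
Bit 12: prefix='1' (no match yet)
Bit 13: prefix='11' -> emit 'd', reset
Bit 14: prefix='1' (no match yet)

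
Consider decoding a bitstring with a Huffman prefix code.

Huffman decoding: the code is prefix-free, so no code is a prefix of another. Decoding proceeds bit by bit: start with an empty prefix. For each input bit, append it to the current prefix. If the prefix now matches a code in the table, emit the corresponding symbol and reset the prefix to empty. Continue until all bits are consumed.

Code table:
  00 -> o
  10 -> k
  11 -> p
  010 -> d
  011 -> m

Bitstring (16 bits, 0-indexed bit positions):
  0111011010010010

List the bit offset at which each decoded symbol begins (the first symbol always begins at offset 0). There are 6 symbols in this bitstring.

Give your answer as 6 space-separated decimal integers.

Answer: 0 3 5 7 10 13

Derivation:
Bit 0: prefix='0' (no match yet)
Bit 1: prefix='01' (no match yet)
Bit 2: prefix='011' -> emit 'm', reset
Bit 3: prefix='1' (no match yet)
Bit 4: prefix='10' -> emit 'k', reset
Bit 5: prefix='1' (no match yet)
Bit 6: prefix='11' -> emit 'p', reset
Bit 7: prefix='0' (no match yet)
Bit 8: prefix='01' (no match yet)
Bit 9: prefix='010' -> emit 'd', reset
Bit 10: prefix='0' (no match yet)
Bit 11: prefix='01' (no match yet)
Bit 12: prefix='010' -> emit 'd', reset
Bit 13: prefix='0' (no match yet)
Bit 14: prefix='01' (no match yet)
Bit 15: prefix='010' -> emit 'd', reset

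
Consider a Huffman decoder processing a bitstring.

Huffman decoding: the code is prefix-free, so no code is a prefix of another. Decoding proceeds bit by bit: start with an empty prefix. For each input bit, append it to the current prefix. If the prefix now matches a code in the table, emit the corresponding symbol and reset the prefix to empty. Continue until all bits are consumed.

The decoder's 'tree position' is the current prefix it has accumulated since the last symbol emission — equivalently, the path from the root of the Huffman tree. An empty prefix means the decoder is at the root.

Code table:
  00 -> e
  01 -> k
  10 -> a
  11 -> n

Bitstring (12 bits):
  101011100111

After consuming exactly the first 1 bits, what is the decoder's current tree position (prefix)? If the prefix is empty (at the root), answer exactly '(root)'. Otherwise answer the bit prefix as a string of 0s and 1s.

Answer: 1

Derivation:
Bit 0: prefix='1' (no match yet)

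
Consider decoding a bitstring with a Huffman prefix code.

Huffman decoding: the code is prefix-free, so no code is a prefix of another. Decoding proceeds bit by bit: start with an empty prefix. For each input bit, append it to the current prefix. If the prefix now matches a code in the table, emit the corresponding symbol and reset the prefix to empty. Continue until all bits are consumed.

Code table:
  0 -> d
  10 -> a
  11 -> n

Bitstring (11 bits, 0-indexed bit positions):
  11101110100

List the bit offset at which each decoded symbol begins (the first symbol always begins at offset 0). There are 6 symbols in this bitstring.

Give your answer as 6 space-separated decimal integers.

Answer: 0 2 4 6 8 10

Derivation:
Bit 0: prefix='1' (no match yet)
Bit 1: prefix='11' -> emit 'n', reset
Bit 2: prefix='1' (no match yet)
Bit 3: prefix='10' -> emit 'a', reset
Bit 4: prefix='1' (no match yet)
Bit 5: prefix='11' -> emit 'n', reset
Bit 6: prefix='1' (no match yet)
Bit 7: prefix='10' -> emit 'a', reset
Bit 8: prefix='1' (no match yet)
Bit 9: prefix='10' -> emit 'a', reset
Bit 10: prefix='0' -> emit 'd', reset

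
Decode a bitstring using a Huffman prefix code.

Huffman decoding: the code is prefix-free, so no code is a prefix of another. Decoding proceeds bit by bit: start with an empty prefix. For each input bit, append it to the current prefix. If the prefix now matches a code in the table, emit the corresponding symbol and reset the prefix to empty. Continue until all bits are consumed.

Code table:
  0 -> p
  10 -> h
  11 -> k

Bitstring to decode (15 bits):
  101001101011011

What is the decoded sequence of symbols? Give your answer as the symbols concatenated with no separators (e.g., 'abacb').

Bit 0: prefix='1' (no match yet)
Bit 1: prefix='10' -> emit 'h', reset
Bit 2: prefix='1' (no match yet)
Bit 3: prefix='10' -> emit 'h', reset
Bit 4: prefix='0' -> emit 'p', reset
Bit 5: prefix='1' (no match yet)
Bit 6: prefix='11' -> emit 'k', reset
Bit 7: prefix='0' -> emit 'p', reset
Bit 8: prefix='1' (no match yet)
Bit 9: prefix='10' -> emit 'h', reset
Bit 10: prefix='1' (no match yet)
Bit 11: prefix='11' -> emit 'k', reset
Bit 12: prefix='0' -> emit 'p', reset
Bit 13: prefix='1' (no match yet)
Bit 14: prefix='11' -> emit 'k', reset

Answer: hhpkphkpk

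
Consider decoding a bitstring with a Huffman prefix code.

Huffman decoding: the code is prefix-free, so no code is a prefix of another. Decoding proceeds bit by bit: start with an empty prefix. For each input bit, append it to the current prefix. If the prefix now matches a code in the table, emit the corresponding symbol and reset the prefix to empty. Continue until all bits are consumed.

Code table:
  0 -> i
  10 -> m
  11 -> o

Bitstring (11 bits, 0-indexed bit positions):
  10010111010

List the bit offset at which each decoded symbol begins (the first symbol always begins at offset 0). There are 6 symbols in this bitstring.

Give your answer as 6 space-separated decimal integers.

Answer: 0 2 3 5 7 9

Derivation:
Bit 0: prefix='1' (no match yet)
Bit 1: prefix='10' -> emit 'm', reset
Bit 2: prefix='0' -> emit 'i', reset
Bit 3: prefix='1' (no match yet)
Bit 4: prefix='10' -> emit 'm', reset
Bit 5: prefix='1' (no match yet)
Bit 6: prefix='11' -> emit 'o', reset
Bit 7: prefix='1' (no match yet)
Bit 8: prefix='10' -> emit 'm', reset
Bit 9: prefix='1' (no match yet)
Bit 10: prefix='10' -> emit 'm', reset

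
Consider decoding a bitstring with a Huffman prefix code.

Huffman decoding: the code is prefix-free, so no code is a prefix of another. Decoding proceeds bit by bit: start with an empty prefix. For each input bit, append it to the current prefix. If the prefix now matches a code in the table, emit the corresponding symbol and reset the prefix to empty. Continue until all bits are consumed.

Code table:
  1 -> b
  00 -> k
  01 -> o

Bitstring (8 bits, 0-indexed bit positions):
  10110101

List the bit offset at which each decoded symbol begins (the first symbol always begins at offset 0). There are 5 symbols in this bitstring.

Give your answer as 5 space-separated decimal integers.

Bit 0: prefix='1' -> emit 'b', reset
Bit 1: prefix='0' (no match yet)
Bit 2: prefix='01' -> emit 'o', reset
Bit 3: prefix='1' -> emit 'b', reset
Bit 4: prefix='0' (no match yet)
Bit 5: prefix='01' -> emit 'o', reset
Bit 6: prefix='0' (no match yet)
Bit 7: prefix='01' -> emit 'o', reset

Answer: 0 1 3 4 6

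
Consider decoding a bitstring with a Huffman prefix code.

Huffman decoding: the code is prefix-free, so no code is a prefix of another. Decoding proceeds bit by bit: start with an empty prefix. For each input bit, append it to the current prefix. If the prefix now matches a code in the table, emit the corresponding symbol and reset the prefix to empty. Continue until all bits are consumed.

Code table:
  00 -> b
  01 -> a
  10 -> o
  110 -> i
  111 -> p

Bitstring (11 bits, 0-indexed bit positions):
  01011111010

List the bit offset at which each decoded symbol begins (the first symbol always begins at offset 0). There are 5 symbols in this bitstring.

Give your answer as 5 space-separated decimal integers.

Answer: 0 2 4 7 9

Derivation:
Bit 0: prefix='0' (no match yet)
Bit 1: prefix='01' -> emit 'a', reset
Bit 2: prefix='0' (no match yet)
Bit 3: prefix='01' -> emit 'a', reset
Bit 4: prefix='1' (no match yet)
Bit 5: prefix='11' (no match yet)
Bit 6: prefix='111' -> emit 'p', reset
Bit 7: prefix='1' (no match yet)
Bit 8: prefix='10' -> emit 'o', reset
Bit 9: prefix='1' (no match yet)
Bit 10: prefix='10' -> emit 'o', reset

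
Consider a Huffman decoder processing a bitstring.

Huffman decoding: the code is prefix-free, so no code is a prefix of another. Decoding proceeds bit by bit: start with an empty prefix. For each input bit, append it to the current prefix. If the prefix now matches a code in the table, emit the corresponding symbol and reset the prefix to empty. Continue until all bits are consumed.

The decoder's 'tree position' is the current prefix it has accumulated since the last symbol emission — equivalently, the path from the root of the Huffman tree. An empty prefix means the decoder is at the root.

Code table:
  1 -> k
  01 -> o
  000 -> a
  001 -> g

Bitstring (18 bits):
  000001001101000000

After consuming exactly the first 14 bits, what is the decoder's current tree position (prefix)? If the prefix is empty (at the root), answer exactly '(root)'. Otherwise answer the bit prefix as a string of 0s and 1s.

Bit 0: prefix='0' (no match yet)
Bit 1: prefix='00' (no match yet)
Bit 2: prefix='000' -> emit 'a', reset
Bit 3: prefix='0' (no match yet)
Bit 4: prefix='00' (no match yet)
Bit 5: prefix='001' -> emit 'g', reset
Bit 6: prefix='0' (no match yet)
Bit 7: prefix='00' (no match yet)
Bit 8: prefix='001' -> emit 'g', reset
Bit 9: prefix='1' -> emit 'k', reset
Bit 10: prefix='0' (no match yet)
Bit 11: prefix='01' -> emit 'o', reset
Bit 12: prefix='0' (no match yet)
Bit 13: prefix='00' (no match yet)

Answer: 00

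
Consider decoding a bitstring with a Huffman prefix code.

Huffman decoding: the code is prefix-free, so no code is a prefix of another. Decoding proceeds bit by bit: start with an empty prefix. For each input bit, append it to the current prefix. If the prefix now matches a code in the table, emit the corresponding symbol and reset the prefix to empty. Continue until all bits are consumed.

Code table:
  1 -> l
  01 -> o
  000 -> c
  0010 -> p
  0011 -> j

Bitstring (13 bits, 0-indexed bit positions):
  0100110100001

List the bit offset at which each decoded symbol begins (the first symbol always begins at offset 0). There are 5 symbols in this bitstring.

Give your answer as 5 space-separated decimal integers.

Bit 0: prefix='0' (no match yet)
Bit 1: prefix='01' -> emit 'o', reset
Bit 2: prefix='0' (no match yet)
Bit 3: prefix='00' (no match yet)
Bit 4: prefix='001' (no match yet)
Bit 5: prefix='0011' -> emit 'j', reset
Bit 6: prefix='0' (no match yet)
Bit 7: prefix='01' -> emit 'o', reset
Bit 8: prefix='0' (no match yet)
Bit 9: prefix='00' (no match yet)
Bit 10: prefix='000' -> emit 'c', reset
Bit 11: prefix='0' (no match yet)
Bit 12: prefix='01' -> emit 'o', reset

Answer: 0 2 6 8 11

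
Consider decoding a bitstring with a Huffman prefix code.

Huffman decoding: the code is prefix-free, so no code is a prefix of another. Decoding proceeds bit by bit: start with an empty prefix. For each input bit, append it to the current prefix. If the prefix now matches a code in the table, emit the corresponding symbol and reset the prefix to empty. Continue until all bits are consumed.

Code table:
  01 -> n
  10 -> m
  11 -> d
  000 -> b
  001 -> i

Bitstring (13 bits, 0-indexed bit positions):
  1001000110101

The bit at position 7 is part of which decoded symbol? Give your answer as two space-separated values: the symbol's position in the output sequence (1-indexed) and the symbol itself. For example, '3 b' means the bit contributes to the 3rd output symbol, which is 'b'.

Bit 0: prefix='1' (no match yet)
Bit 1: prefix='10' -> emit 'm', reset
Bit 2: prefix='0' (no match yet)
Bit 3: prefix='01' -> emit 'n', reset
Bit 4: prefix='0' (no match yet)
Bit 5: prefix='00' (no match yet)
Bit 6: prefix='000' -> emit 'b', reset
Bit 7: prefix='1' (no match yet)
Bit 8: prefix='11' -> emit 'd', reset
Bit 9: prefix='0' (no match yet)
Bit 10: prefix='01' -> emit 'n', reset
Bit 11: prefix='0' (no match yet)

Answer: 4 d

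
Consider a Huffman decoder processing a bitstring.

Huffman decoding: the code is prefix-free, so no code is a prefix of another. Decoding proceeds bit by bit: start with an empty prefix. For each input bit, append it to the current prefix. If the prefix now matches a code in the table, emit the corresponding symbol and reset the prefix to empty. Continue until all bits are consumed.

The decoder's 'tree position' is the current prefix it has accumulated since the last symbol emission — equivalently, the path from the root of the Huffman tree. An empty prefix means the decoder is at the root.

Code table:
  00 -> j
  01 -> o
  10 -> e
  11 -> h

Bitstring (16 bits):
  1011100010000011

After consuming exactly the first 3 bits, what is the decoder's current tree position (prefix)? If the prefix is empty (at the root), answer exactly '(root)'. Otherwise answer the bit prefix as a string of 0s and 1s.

Answer: 1

Derivation:
Bit 0: prefix='1' (no match yet)
Bit 1: prefix='10' -> emit 'e', reset
Bit 2: prefix='1' (no match yet)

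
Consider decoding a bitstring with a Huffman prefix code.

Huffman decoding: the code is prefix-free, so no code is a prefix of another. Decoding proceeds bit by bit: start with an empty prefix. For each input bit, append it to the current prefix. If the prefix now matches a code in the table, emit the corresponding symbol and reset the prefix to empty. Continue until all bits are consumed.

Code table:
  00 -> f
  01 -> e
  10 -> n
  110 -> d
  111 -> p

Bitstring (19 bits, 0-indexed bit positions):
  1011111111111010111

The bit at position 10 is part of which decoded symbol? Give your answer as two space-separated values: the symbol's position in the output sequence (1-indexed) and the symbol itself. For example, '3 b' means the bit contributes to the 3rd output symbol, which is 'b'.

Answer: 4 p

Derivation:
Bit 0: prefix='1' (no match yet)
Bit 1: prefix='10' -> emit 'n', reset
Bit 2: prefix='1' (no match yet)
Bit 3: prefix='11' (no match yet)
Bit 4: prefix='111' -> emit 'p', reset
Bit 5: prefix='1' (no match yet)
Bit 6: prefix='11' (no match yet)
Bit 7: prefix='111' -> emit 'p', reset
Bit 8: prefix='1' (no match yet)
Bit 9: prefix='11' (no match yet)
Bit 10: prefix='111' -> emit 'p', reset
Bit 11: prefix='1' (no match yet)
Bit 12: prefix='11' (no match yet)
Bit 13: prefix='110' -> emit 'd', reset
Bit 14: prefix='1' (no match yet)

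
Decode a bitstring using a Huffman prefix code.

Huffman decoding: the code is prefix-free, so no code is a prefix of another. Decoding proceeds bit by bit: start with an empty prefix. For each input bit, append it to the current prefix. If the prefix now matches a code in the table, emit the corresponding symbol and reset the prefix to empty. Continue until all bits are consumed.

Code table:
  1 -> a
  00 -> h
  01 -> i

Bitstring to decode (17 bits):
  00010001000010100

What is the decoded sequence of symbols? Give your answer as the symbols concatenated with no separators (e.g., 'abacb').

Bit 0: prefix='0' (no match yet)
Bit 1: prefix='00' -> emit 'h', reset
Bit 2: prefix='0' (no match yet)
Bit 3: prefix='01' -> emit 'i', reset
Bit 4: prefix='0' (no match yet)
Bit 5: prefix='00' -> emit 'h', reset
Bit 6: prefix='0' (no match yet)
Bit 7: prefix='01' -> emit 'i', reset
Bit 8: prefix='0' (no match yet)
Bit 9: prefix='00' -> emit 'h', reset
Bit 10: prefix='0' (no match yet)
Bit 11: prefix='00' -> emit 'h', reset
Bit 12: prefix='1' -> emit 'a', reset
Bit 13: prefix='0' (no match yet)
Bit 14: prefix='01' -> emit 'i', reset
Bit 15: prefix='0' (no match yet)
Bit 16: prefix='00' -> emit 'h', reset

Answer: hihihhaih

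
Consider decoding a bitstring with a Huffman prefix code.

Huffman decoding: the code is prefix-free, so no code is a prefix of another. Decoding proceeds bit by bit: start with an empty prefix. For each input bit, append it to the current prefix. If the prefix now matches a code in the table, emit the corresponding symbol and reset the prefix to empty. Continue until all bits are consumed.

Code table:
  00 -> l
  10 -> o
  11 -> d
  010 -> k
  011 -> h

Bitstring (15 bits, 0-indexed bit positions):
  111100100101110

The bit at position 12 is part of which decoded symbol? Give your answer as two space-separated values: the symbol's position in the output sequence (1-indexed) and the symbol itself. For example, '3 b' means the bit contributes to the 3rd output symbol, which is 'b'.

Bit 0: prefix='1' (no match yet)
Bit 1: prefix='11' -> emit 'd', reset
Bit 2: prefix='1' (no match yet)
Bit 3: prefix='11' -> emit 'd', reset
Bit 4: prefix='0' (no match yet)
Bit 5: prefix='00' -> emit 'l', reset
Bit 6: prefix='1' (no match yet)
Bit 7: prefix='10' -> emit 'o', reset
Bit 8: prefix='0' (no match yet)
Bit 9: prefix='01' (no match yet)
Bit 10: prefix='010' -> emit 'k', reset
Bit 11: prefix='1' (no match yet)
Bit 12: prefix='11' -> emit 'd', reset
Bit 13: prefix='1' (no match yet)
Bit 14: prefix='10' -> emit 'o', reset

Answer: 6 d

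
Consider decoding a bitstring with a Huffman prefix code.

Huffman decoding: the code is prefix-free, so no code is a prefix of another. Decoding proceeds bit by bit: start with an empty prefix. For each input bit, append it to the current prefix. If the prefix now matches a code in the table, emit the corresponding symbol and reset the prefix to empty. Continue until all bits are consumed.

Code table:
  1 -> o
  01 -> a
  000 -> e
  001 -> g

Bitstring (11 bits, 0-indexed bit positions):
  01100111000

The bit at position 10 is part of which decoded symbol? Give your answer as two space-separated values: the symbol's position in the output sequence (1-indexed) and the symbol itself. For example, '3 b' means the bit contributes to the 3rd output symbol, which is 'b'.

Bit 0: prefix='0' (no match yet)
Bit 1: prefix='01' -> emit 'a', reset
Bit 2: prefix='1' -> emit 'o', reset
Bit 3: prefix='0' (no match yet)
Bit 4: prefix='00' (no match yet)
Bit 5: prefix='001' -> emit 'g', reset
Bit 6: prefix='1' -> emit 'o', reset
Bit 7: prefix='1' -> emit 'o', reset
Bit 8: prefix='0' (no match yet)
Bit 9: prefix='00' (no match yet)
Bit 10: prefix='000' -> emit 'e', reset

Answer: 6 e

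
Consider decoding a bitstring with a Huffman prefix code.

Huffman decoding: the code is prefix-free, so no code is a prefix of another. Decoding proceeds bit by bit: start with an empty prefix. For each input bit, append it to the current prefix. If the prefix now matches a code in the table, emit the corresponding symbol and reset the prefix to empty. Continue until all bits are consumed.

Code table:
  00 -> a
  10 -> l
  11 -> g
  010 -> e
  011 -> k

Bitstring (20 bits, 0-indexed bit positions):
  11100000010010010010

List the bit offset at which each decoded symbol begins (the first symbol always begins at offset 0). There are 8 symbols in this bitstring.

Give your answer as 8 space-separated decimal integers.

Answer: 0 2 4 6 8 11 14 17

Derivation:
Bit 0: prefix='1' (no match yet)
Bit 1: prefix='11' -> emit 'g', reset
Bit 2: prefix='1' (no match yet)
Bit 3: prefix='10' -> emit 'l', reset
Bit 4: prefix='0' (no match yet)
Bit 5: prefix='00' -> emit 'a', reset
Bit 6: prefix='0' (no match yet)
Bit 7: prefix='00' -> emit 'a', reset
Bit 8: prefix='0' (no match yet)
Bit 9: prefix='01' (no match yet)
Bit 10: prefix='010' -> emit 'e', reset
Bit 11: prefix='0' (no match yet)
Bit 12: prefix='01' (no match yet)
Bit 13: prefix='010' -> emit 'e', reset
Bit 14: prefix='0' (no match yet)
Bit 15: prefix='01' (no match yet)
Bit 16: prefix='010' -> emit 'e', reset
Bit 17: prefix='0' (no match yet)
Bit 18: prefix='01' (no match yet)
Bit 19: prefix='010' -> emit 'e', reset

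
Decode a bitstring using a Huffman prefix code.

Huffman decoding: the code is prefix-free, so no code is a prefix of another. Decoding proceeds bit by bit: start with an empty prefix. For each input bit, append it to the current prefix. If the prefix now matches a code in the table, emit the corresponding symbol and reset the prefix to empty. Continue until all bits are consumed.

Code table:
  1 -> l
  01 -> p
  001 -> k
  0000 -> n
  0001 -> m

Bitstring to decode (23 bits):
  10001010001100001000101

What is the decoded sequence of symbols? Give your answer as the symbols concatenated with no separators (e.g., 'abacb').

Bit 0: prefix='1' -> emit 'l', reset
Bit 1: prefix='0' (no match yet)
Bit 2: prefix='00' (no match yet)
Bit 3: prefix='000' (no match yet)
Bit 4: prefix='0001' -> emit 'm', reset
Bit 5: prefix='0' (no match yet)
Bit 6: prefix='01' -> emit 'p', reset
Bit 7: prefix='0' (no match yet)
Bit 8: prefix='00' (no match yet)
Bit 9: prefix='000' (no match yet)
Bit 10: prefix='0001' -> emit 'm', reset
Bit 11: prefix='1' -> emit 'l', reset
Bit 12: prefix='0' (no match yet)
Bit 13: prefix='00' (no match yet)
Bit 14: prefix='000' (no match yet)
Bit 15: prefix='0000' -> emit 'n', reset
Bit 16: prefix='1' -> emit 'l', reset
Bit 17: prefix='0' (no match yet)
Bit 18: prefix='00' (no match yet)
Bit 19: prefix='000' (no match yet)
Bit 20: prefix='0001' -> emit 'm', reset
Bit 21: prefix='0' (no match yet)
Bit 22: prefix='01' -> emit 'p', reset

Answer: lmpmlnlmp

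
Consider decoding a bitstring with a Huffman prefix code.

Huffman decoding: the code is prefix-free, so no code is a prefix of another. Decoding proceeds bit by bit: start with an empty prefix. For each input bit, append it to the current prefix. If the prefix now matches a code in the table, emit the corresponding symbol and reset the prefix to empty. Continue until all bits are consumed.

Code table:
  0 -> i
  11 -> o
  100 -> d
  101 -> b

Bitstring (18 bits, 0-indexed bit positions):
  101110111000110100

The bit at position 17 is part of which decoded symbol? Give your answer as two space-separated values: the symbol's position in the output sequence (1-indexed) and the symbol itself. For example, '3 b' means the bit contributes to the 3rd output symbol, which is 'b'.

Bit 0: prefix='1' (no match yet)
Bit 1: prefix='10' (no match yet)
Bit 2: prefix='101' -> emit 'b', reset
Bit 3: prefix='1' (no match yet)
Bit 4: prefix='11' -> emit 'o', reset
Bit 5: prefix='0' -> emit 'i', reset
Bit 6: prefix='1' (no match yet)
Bit 7: prefix='11' -> emit 'o', reset
Bit 8: prefix='1' (no match yet)
Bit 9: prefix='10' (no match yet)
Bit 10: prefix='100' -> emit 'd', reset
Bit 11: prefix='0' -> emit 'i', reset
Bit 12: prefix='1' (no match yet)
Bit 13: prefix='11' -> emit 'o', reset
Bit 14: prefix='0' -> emit 'i', reset
Bit 15: prefix='1' (no match yet)
Bit 16: prefix='10' (no match yet)
Bit 17: prefix='100' -> emit 'd', reset

Answer: 9 d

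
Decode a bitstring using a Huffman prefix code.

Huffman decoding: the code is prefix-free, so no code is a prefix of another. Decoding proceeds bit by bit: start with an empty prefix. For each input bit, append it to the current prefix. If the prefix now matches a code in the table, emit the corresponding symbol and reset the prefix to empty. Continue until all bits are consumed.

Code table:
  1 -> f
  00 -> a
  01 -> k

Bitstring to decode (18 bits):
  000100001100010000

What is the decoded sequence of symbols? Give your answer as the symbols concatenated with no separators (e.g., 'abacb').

Bit 0: prefix='0' (no match yet)
Bit 1: prefix='00' -> emit 'a', reset
Bit 2: prefix='0' (no match yet)
Bit 3: prefix='01' -> emit 'k', reset
Bit 4: prefix='0' (no match yet)
Bit 5: prefix='00' -> emit 'a', reset
Bit 6: prefix='0' (no match yet)
Bit 7: prefix='00' -> emit 'a', reset
Bit 8: prefix='1' -> emit 'f', reset
Bit 9: prefix='1' -> emit 'f', reset
Bit 10: prefix='0' (no match yet)
Bit 11: prefix='00' -> emit 'a', reset
Bit 12: prefix='0' (no match yet)
Bit 13: prefix='01' -> emit 'k', reset
Bit 14: prefix='0' (no match yet)
Bit 15: prefix='00' -> emit 'a', reset
Bit 16: prefix='0' (no match yet)
Bit 17: prefix='00' -> emit 'a', reset

Answer: akaaffakaa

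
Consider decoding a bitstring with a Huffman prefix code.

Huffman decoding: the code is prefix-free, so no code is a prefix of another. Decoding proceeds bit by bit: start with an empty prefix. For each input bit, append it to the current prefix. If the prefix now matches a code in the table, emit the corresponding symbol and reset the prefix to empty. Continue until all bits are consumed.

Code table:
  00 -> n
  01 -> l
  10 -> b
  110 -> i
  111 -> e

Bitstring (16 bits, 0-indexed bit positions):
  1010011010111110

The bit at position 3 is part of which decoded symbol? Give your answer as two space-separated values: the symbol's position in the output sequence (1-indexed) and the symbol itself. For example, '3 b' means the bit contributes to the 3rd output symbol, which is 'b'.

Answer: 2 b

Derivation:
Bit 0: prefix='1' (no match yet)
Bit 1: prefix='10' -> emit 'b', reset
Bit 2: prefix='1' (no match yet)
Bit 3: prefix='10' -> emit 'b', reset
Bit 4: prefix='0' (no match yet)
Bit 5: prefix='01' -> emit 'l', reset
Bit 6: prefix='1' (no match yet)
Bit 7: prefix='10' -> emit 'b', reset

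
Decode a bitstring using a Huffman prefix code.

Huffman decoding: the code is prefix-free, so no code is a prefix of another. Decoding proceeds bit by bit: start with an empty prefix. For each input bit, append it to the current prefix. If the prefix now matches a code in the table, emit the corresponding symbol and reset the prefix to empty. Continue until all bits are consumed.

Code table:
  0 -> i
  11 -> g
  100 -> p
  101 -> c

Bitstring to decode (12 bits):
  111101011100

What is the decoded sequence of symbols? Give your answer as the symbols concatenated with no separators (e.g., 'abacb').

Bit 0: prefix='1' (no match yet)
Bit 1: prefix='11' -> emit 'g', reset
Bit 2: prefix='1' (no match yet)
Bit 3: prefix='11' -> emit 'g', reset
Bit 4: prefix='0' -> emit 'i', reset
Bit 5: prefix='1' (no match yet)
Bit 6: prefix='10' (no match yet)
Bit 7: prefix='101' -> emit 'c', reset
Bit 8: prefix='1' (no match yet)
Bit 9: prefix='11' -> emit 'g', reset
Bit 10: prefix='0' -> emit 'i', reset
Bit 11: prefix='0' -> emit 'i', reset

Answer: ggicgii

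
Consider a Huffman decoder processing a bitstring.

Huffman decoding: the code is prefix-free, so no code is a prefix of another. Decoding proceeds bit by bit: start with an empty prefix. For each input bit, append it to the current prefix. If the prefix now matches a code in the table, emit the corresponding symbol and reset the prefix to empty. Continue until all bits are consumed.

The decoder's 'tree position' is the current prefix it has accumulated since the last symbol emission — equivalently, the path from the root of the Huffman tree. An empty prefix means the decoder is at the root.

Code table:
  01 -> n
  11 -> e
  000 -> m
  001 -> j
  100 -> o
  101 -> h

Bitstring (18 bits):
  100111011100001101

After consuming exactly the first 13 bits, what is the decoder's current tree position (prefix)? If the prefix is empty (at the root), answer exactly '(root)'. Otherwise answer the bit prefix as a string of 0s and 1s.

Bit 0: prefix='1' (no match yet)
Bit 1: prefix='10' (no match yet)
Bit 2: prefix='100' -> emit 'o', reset
Bit 3: prefix='1' (no match yet)
Bit 4: prefix='11' -> emit 'e', reset
Bit 5: prefix='1' (no match yet)
Bit 6: prefix='10' (no match yet)
Bit 7: prefix='101' -> emit 'h', reset
Bit 8: prefix='1' (no match yet)
Bit 9: prefix='11' -> emit 'e', reset
Bit 10: prefix='0' (no match yet)
Bit 11: prefix='00' (no match yet)
Bit 12: prefix='000' -> emit 'm', reset

Answer: (root)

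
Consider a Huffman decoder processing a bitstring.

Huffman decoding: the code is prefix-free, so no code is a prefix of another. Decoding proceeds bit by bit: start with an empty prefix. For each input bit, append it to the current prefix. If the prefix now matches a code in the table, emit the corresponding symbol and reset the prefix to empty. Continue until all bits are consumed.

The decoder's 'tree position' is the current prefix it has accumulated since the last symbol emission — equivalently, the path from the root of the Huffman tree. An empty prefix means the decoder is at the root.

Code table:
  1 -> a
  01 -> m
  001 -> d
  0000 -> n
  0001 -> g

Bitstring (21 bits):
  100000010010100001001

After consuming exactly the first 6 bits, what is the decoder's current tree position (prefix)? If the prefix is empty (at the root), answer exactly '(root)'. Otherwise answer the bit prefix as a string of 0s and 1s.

Answer: 0

Derivation:
Bit 0: prefix='1' -> emit 'a', reset
Bit 1: prefix='0' (no match yet)
Bit 2: prefix='00' (no match yet)
Bit 3: prefix='000' (no match yet)
Bit 4: prefix='0000' -> emit 'n', reset
Bit 5: prefix='0' (no match yet)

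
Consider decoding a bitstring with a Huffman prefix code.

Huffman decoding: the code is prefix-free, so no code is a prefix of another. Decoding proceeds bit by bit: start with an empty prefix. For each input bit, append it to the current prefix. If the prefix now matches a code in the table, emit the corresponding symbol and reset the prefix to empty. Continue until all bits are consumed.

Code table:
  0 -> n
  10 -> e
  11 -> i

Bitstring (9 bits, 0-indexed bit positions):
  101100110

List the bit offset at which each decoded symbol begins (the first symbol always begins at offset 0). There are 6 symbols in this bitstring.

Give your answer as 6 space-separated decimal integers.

Answer: 0 2 4 5 6 8

Derivation:
Bit 0: prefix='1' (no match yet)
Bit 1: prefix='10' -> emit 'e', reset
Bit 2: prefix='1' (no match yet)
Bit 3: prefix='11' -> emit 'i', reset
Bit 4: prefix='0' -> emit 'n', reset
Bit 5: prefix='0' -> emit 'n', reset
Bit 6: prefix='1' (no match yet)
Bit 7: prefix='11' -> emit 'i', reset
Bit 8: prefix='0' -> emit 'n', reset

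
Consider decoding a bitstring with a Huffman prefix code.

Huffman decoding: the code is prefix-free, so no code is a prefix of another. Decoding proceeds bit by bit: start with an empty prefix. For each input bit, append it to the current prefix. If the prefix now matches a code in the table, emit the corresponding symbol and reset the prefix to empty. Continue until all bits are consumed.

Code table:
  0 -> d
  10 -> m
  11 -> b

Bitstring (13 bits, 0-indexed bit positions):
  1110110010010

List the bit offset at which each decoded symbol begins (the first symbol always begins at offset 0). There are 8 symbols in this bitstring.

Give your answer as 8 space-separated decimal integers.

Bit 0: prefix='1' (no match yet)
Bit 1: prefix='11' -> emit 'b', reset
Bit 2: prefix='1' (no match yet)
Bit 3: prefix='10' -> emit 'm', reset
Bit 4: prefix='1' (no match yet)
Bit 5: prefix='11' -> emit 'b', reset
Bit 6: prefix='0' -> emit 'd', reset
Bit 7: prefix='0' -> emit 'd', reset
Bit 8: prefix='1' (no match yet)
Bit 9: prefix='10' -> emit 'm', reset
Bit 10: prefix='0' -> emit 'd', reset
Bit 11: prefix='1' (no match yet)
Bit 12: prefix='10' -> emit 'm', reset

Answer: 0 2 4 6 7 8 10 11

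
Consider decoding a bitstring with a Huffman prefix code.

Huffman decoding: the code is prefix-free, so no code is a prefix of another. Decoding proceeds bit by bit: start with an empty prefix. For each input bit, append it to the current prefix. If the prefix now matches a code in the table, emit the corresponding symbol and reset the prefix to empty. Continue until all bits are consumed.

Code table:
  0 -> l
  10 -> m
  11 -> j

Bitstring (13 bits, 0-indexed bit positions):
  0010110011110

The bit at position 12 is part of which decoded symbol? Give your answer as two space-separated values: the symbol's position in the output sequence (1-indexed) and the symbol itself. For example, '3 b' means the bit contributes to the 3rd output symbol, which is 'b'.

Answer: 9 l

Derivation:
Bit 0: prefix='0' -> emit 'l', reset
Bit 1: prefix='0' -> emit 'l', reset
Bit 2: prefix='1' (no match yet)
Bit 3: prefix='10' -> emit 'm', reset
Bit 4: prefix='1' (no match yet)
Bit 5: prefix='11' -> emit 'j', reset
Bit 6: prefix='0' -> emit 'l', reset
Bit 7: prefix='0' -> emit 'l', reset
Bit 8: prefix='1' (no match yet)
Bit 9: prefix='11' -> emit 'j', reset
Bit 10: prefix='1' (no match yet)
Bit 11: prefix='11' -> emit 'j', reset
Bit 12: prefix='0' -> emit 'l', reset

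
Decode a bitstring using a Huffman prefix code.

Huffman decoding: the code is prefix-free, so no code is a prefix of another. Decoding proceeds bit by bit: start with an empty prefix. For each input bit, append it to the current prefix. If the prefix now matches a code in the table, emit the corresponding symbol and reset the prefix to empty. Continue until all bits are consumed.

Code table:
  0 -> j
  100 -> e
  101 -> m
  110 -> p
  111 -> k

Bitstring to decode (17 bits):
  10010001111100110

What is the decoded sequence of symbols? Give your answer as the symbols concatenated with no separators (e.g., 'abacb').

Bit 0: prefix='1' (no match yet)
Bit 1: prefix='10' (no match yet)
Bit 2: prefix='100' -> emit 'e', reset
Bit 3: prefix='1' (no match yet)
Bit 4: prefix='10' (no match yet)
Bit 5: prefix='100' -> emit 'e', reset
Bit 6: prefix='0' -> emit 'j', reset
Bit 7: prefix='1' (no match yet)
Bit 8: prefix='11' (no match yet)
Bit 9: prefix='111' -> emit 'k', reset
Bit 10: prefix='1' (no match yet)
Bit 11: prefix='11' (no match yet)
Bit 12: prefix='110' -> emit 'p', reset
Bit 13: prefix='0' -> emit 'j', reset
Bit 14: prefix='1' (no match yet)
Bit 15: prefix='11' (no match yet)
Bit 16: prefix='110' -> emit 'p', reset

Answer: eejkpjp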